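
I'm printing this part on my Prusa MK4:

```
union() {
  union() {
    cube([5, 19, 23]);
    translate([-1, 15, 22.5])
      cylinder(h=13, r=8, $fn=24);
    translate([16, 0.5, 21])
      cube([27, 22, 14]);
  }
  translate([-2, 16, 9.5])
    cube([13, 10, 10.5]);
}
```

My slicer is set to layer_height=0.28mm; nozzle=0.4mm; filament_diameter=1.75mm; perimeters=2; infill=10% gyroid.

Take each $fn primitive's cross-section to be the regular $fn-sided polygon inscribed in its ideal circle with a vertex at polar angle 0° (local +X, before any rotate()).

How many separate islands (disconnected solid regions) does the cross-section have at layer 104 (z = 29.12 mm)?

At z = 29.12 mm: the cube is absent (z outside [0, 23]); the r=8 cylinder at (-1, 15) contributes a regular 24-gon of circumradius 8; the 27×22 cube at (16, 0.5) contributes its full rectangle; Combining (union): the 2 present regions are separate (no shared area or edge), so areas and boundary lengths simply add and each stays a separate island — 2 connected regions; the cube at (-2, 16) does not reach this height (z outside [9.5, 20]); Combining (union): only the result so far is present, so the union is just that shape — 2 connected regions. Overall, the cross-section has 2 separate islands. Island count = 2.

2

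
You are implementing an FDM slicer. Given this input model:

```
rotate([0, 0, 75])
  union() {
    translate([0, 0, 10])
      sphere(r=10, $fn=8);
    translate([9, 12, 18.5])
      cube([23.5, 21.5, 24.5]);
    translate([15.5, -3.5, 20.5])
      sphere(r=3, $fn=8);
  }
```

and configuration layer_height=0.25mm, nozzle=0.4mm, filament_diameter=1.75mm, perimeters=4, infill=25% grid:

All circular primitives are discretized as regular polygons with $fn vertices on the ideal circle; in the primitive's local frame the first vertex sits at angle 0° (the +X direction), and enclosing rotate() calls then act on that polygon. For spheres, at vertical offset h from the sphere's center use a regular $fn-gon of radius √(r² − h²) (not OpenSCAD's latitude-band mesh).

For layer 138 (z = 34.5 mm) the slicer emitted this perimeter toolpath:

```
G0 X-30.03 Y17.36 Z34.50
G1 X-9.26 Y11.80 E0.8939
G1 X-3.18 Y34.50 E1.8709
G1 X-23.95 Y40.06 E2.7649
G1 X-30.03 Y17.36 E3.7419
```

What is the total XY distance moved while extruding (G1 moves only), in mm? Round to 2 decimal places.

90.00 mm

Sum the Euclidean lengths of each G1 segment: total = 90.00 mm.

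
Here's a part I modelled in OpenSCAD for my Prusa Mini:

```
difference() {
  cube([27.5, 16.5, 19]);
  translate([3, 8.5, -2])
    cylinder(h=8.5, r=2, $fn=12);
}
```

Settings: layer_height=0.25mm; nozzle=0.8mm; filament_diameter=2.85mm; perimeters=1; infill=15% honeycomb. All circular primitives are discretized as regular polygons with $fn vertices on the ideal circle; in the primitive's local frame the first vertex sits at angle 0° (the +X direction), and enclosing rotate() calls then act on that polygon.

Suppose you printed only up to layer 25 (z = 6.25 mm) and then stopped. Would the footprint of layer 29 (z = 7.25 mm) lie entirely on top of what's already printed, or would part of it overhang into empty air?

Compare the two slices. At z = 6.25: the cube (footprint 27.5×16.5) is included at this height (area 453.75 mm²); the r=2 cylinder at (3, 8.5) gives a regular 12-gon of circumradius 2 (constant along its height) (area = (12/2)·2.000²·sin(360°/12) = 12.00 mm²); Subtracting the remaining from the first: starting from the 27.5×16.5 cube (453.75 mm²), the r=2 cylinder at (3, 8.5) lies wholly inside it (removes its full 12.00 mm² and its 12.42 mm outline becomes a hole wall) — area = 441.75 mm². At z = 7.25: the 27.5×16.5 cube contributes its full rectangle (area 453.75 mm²); the cylinder at (3, 8.5) is not intersected at this z (z outside [-2, 6.5]); Taking the first minus the rest: none of the subtracted shapes is present at this height, so the 27.5×16.5 cube is unchanged — area = 453.75 mm². Checking containment: at z = 7.25 the cross-section extends beyond the z = 6.25 cross-section by about 12.00 mm².

part overhangs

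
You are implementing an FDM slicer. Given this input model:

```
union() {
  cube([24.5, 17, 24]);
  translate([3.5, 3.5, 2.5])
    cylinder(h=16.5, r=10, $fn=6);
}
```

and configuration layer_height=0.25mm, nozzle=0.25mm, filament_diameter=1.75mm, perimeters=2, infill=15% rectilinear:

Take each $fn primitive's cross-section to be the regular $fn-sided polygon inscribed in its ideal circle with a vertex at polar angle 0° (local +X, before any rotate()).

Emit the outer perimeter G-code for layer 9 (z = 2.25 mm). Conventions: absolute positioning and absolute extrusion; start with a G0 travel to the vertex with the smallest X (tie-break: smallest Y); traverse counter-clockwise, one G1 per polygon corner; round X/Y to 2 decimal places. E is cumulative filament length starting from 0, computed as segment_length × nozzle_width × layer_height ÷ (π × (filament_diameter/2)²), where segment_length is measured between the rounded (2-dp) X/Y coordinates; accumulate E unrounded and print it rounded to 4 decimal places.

G0 X0.00 Y0.00 Z2.25
G1 X24.50 Y0.00 E0.6366
G1 X24.50 Y17.00 E1.0784
G1 X0.00 Y17.00 E1.7150
G1 X0.00 Y0.00 E2.1567

At z = 2.25 mm: the cube is present — its section is the full 24.5×17 rectangle; the cylinder at (3.5, 3.5) is not intersected at this z (z outside [2.5, 19]); Taking the union: only the 24.5×17 cube is present, so the union is just that shape — 1 connected region. The outline is a single polygon with 4 vertices. Extrusion per mm of travel: 0.25 × 0.25 / (π × 0.875²) = 0.025984. Accumulating E over each segment gives final E = 2.1567.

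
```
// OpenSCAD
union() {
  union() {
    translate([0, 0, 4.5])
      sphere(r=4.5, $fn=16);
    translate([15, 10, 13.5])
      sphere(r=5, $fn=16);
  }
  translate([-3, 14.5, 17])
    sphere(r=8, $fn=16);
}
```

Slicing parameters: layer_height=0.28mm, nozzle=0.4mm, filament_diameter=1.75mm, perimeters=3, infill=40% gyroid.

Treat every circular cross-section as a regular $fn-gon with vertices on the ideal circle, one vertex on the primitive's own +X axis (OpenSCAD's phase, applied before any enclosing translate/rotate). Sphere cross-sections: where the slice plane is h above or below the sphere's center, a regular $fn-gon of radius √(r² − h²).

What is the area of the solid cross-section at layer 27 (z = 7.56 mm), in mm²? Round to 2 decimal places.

At z = 7.56 mm: the sphere: section is a regular 16-gon, circumradius = √(r²−h²) = √(4.5²−3.06²) = 3.299 (area = (16/2)·3.299²·sin(360°/16) = 33.33 mm²); the sphere at (15, 10) is absent (|z−center|=5.940 > r=5); Merging all regions: only the r=4.5 sphere is present, so the union is just that shape — area = 33.33 mm²; the sphere at (-3, 14.5) does not reach this height (|z−center|=9.440 > r=8); Combining (union): only that combined region is present, so the union is just that shape — area = 33.33 mm². Overall, the cross-section is a single solid region. Net area = 33.33 mm².

33.33 mm²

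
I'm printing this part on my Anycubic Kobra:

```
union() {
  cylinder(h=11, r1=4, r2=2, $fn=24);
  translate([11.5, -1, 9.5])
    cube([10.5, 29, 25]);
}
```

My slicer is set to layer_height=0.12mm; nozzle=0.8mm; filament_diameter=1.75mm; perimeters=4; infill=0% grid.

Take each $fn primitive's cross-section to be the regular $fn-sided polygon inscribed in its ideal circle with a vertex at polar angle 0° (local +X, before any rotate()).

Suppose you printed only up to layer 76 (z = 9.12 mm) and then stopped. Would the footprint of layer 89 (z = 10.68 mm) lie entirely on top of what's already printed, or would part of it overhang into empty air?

part overhangs

Compare the two slices. At z = 9.12: the cone (r1=4→r2=2) has section circumradius 2.342 here — a regular 24-gon (area = (24/2)·2.342²·sin(360°/24) = 17.03 mm²); the cube at (11.5, -1) is not intersected at this z (z outside [9.5, 34.5]); Merging all regions: only the cone is present, so the union is just that shape — area = 17.03 mm². At z = 10.68: the cone (r1=4→r2=2) has section circumradius 2.058 here — a regular 24-gon (area = (24/2)·2.058²·sin(360°/24) = 13.16 mm²); the cube at (11.5, -1) (footprint 10.5×29) is included at this height (area 304.50 mm²); Taking the union: the 2 present regions are separate (no shared area or edge), so areas and boundary lengths simply add and each stays a separate island — area = 317.66 mm². Checking containment: at z = 10.68 the cross-section extends beyond the z = 9.12 cross-section by about 304.50 mm².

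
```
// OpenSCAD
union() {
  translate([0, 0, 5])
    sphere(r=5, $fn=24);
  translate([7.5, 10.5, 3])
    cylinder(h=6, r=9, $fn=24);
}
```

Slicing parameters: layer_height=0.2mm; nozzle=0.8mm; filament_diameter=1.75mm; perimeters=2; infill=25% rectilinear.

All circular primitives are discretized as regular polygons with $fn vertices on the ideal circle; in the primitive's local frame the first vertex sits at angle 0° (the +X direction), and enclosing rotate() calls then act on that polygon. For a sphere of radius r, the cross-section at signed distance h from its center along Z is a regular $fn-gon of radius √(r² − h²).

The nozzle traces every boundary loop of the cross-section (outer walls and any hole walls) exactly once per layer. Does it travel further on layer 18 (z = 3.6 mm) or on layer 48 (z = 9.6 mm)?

Layer 18 (z = 3.6): the r=5 sphere contributes a regular 24-gon of circumradius √(5²−1.4²) = 4.800 (perimeter = 2·24·4.800·sin(180°/24) = 30.07 mm); the r=9 cylinder at (7.5, 10.5) gives a regular 24-gon of circumradius 9 (constant along its height) (perimeter = 2·24·9.000·sin(180°/24) = 56.39 mm); Merging all regions: the regions partially overlap (shared area 2.44 mm²), so the edge portions inside another operand are dropped and the merged outline is re-measured after clipping — boundary = 77.51 mm. So its perimeter = 77.51 mm. Layer 48 (z = 9.6): the r=5 sphere contributes a regular 24-gon of circumradius √(5²−4.6²) = 1.960 (perimeter = 2·24·1.960·sin(180°/24) = 12.28 mm); the cylinder at (7.5, 10.5) is not intersected at this z (z outside [3, 9]); Combining (union): only the r=5 sphere is present, so the union is just that shape — boundary = 12.28 mm. So its perimeter = 12.28 mm. Layer 18 is larger (77.51 vs 12.28 mm).

layer 18 (z = 3.6 mm)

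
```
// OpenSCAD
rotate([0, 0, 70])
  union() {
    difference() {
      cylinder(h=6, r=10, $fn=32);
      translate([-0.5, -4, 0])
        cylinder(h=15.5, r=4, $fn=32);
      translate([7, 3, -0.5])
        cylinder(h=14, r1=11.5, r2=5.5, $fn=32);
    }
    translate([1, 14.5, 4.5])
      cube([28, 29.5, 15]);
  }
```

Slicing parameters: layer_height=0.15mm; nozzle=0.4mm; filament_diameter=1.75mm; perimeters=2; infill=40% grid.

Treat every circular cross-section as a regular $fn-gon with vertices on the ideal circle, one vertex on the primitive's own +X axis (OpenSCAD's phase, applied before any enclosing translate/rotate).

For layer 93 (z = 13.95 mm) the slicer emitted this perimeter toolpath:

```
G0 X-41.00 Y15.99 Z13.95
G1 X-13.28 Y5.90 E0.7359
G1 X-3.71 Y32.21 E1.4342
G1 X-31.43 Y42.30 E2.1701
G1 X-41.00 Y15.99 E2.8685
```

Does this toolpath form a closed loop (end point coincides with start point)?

yes

Start point (G0): (-41.00, 15.99). End point (last G1): the path returns to the start — closed.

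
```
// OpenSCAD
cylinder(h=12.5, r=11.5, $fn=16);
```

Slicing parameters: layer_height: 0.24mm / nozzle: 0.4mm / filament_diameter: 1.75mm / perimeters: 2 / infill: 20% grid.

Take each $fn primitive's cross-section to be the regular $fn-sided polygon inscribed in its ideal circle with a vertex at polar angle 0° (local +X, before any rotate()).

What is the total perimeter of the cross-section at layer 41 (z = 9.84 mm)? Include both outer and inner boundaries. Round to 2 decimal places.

71.79 mm

At z = 9.84 mm: the cylinder: section is a regular 16-gon, circumradius r=11.5 (perimeter = 2·16·11.500·sin(180°/16) = 71.79 mm). Overall, the cross-section is a single solid region. Total boundary length (outer) = 71.79 mm.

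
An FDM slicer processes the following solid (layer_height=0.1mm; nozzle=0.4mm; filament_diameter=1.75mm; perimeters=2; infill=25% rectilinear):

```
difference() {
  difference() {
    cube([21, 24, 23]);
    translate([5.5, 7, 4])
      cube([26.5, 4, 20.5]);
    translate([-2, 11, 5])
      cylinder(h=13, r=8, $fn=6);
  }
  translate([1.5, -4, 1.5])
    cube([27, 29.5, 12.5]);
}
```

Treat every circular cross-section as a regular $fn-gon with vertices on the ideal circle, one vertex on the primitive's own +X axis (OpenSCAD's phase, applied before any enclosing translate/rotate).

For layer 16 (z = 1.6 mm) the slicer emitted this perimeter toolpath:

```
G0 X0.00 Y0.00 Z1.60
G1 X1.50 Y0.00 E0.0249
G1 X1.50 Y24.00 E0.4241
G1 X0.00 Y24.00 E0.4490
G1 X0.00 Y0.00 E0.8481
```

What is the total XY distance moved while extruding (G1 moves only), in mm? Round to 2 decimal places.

51.00 mm

Sum the Euclidean lengths of each G1 segment: total = 51.00 mm.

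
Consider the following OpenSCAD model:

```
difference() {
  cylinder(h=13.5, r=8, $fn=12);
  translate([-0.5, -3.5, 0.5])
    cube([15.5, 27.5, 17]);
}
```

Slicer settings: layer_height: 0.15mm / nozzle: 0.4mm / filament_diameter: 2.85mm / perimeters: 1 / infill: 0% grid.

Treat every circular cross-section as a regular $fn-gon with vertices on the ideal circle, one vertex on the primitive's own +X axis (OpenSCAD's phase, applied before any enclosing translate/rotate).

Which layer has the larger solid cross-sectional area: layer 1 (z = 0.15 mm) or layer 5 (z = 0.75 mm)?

layer 1 (z = 0.15 mm)

Layer 1 (z = 0.15): the cylinder: section is a regular 12-gon, circumradius r=8 (area = (12/2)·8.000²·sin(360°/12) = 192.00 mm²); the cube at (-0.5, -3.5) is absent (z outside [0.5, 17.5]); Taking the first minus the rest: none of the subtracted shapes is present at this height, so the r=8 cylinder is unchanged — area = 192.00 mm². So its area = 192.00 mm². Layer 5 (z = 0.75): the cylinder: section is a regular 12-gon, circumradius r=8 (area = (12/2)·8.000²·sin(360°/12) = 192.00 mm²); the cube at (-0.5, -3.5) is present — its section is the full 15.5×27.5 rectangle (area 426.25 mm²); After the difference (first − rest): starting from the r=8 cylinder (192.00 mm²), the 15.5×27.5 cube at (-0.5, -3.5) partially overlaps it — only the 80.08 mm² overlap (of its 426.25 mm²) is removed, clipping the outline — area = 111.92 mm². So its area = 111.92 mm². Layer 1 is larger (192.00 vs 111.92 mm²).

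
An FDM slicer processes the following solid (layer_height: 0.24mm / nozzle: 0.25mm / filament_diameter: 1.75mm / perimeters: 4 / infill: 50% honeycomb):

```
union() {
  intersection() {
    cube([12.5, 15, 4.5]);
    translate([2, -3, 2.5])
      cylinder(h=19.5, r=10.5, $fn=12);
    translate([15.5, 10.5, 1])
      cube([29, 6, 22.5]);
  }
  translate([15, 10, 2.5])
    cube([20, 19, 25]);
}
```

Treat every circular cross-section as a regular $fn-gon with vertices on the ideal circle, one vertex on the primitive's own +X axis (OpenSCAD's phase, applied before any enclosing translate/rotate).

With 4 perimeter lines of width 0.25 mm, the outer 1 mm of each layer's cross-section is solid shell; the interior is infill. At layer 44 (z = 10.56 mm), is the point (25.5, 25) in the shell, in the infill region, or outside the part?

infill

At z = 10.56 mm: the cube is absent (z outside [0, 4.5]); the r=10.5 cylinder at (2, -3) contributes a regular 12-gon of circumradius 10.5; the 29×6 cube at (15.5, 10.5) contributes its full rectangle; Keeping only the common overlap: at least one operand is absent at this height, so nothing remains; the cube at (15, 10) is present — its section is the full 20×19 rectangle; Combining (union): only the 20×19 cube at (15, 10) is present, so the union is just that shape — 1 connected region. Overall, the cross-section is a single solid region. The nearest boundary edge runs (35.00, 29.00)→(15.00, 29.00); distance from the point to it = 4.00 mm. The point is inside the cross-section and 4.00 mm from the nearest boundary — more than the 1 mm shell width (4 × 0.25), so it's in the infill interior.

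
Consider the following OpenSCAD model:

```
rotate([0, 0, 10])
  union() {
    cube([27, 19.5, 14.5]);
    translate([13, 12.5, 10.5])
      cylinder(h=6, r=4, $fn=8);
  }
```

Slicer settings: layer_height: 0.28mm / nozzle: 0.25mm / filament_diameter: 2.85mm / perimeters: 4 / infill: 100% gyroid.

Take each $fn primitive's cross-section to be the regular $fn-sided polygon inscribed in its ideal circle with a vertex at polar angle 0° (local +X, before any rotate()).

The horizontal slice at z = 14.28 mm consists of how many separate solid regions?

At z = 14.28 mm: the 27×19.5 cube contributes its full rectangle; the r=4 cylinder at (13, 12.5) gives a regular 8-gon of circumradius 4 (constant along its height); Taking the union: the r=4 cylinder at (13, 12.5) lies entirely inside the 27×19.5 cube, so the union is just the 27×19.5 cube — 1 connected region; (whole slice rotated 10° about Z — lengths, areas and connectivity unchanged). The result has 1 disconnected region.

1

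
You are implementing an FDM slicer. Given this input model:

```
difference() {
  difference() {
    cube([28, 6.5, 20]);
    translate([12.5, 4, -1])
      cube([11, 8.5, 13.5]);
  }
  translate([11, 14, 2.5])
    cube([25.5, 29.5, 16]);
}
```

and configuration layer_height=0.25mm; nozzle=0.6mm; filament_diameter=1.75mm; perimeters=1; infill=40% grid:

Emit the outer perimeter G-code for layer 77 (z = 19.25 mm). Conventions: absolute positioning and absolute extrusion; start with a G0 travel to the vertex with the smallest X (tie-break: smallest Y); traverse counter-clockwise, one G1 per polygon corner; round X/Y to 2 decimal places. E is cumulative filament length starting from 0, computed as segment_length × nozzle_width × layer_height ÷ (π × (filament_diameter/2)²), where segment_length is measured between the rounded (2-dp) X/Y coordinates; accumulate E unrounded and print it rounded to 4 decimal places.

At z = 19.25 mm: the cube is present — its section is the full 28×6.5 rectangle; the cube at (12.5, 4) is not intersected at this z (z outside [-1, 12.5]); Subtracting the remaining from the first: none of the subtracted shapes is present at this height, so the 28×6.5 cube is unchanged — 1 connected region; the cube at (11, 14) is absent (z outside [2.5, 18.5]); Subtracting the remaining from the first: none of the subtracted shapes is present at this height, so the result so far is unchanged — 1 connected region. The outline is a single polygon with 4 vertices. Extrusion per mm of travel: 0.6 × 0.25 / (π × 0.875²) = 0.062363. Accumulating E over each segment gives final E = 4.3030.

G0 X0.00 Y0.00 Z19.25
G1 X28.00 Y0.00 E1.7462
G1 X28.00 Y6.50 E2.1515
G1 X0.00 Y6.50 E3.8977
G1 X0.00 Y0.00 E4.3030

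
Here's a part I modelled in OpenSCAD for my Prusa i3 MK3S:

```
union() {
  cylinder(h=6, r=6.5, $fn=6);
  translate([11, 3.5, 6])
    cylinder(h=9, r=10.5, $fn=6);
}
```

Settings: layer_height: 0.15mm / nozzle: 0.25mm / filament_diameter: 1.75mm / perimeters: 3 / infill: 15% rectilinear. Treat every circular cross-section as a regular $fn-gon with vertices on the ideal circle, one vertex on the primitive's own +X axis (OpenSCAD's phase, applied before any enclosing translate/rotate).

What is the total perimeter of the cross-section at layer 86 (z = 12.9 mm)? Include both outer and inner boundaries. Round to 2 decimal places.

At z = 12.9 mm: the cylinder does not reach this height (z outside [0, 6]); the r=10.5 cylinder at (11, 3.5) gives a regular 6-gon of circumradius 10.5 (constant along its height) (perimeter = 2·6·10.500·sin(180°/6) = 63.00 mm); Combining (union): only the r=10.5 cylinder at (11, 3.5) is present, so the union is just that shape — boundary = 63.00 mm. Overall, the cross-section is a single solid region. Total boundary length (outer) = 63.00 mm.

63.00 mm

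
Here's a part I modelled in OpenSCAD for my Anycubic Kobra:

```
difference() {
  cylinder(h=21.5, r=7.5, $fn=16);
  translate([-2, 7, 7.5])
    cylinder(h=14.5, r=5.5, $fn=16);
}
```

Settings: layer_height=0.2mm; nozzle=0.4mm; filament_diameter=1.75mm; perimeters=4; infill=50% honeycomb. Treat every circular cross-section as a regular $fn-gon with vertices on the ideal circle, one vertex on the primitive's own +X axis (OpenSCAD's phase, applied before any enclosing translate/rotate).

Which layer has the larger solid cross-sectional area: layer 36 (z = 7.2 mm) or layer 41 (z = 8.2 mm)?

Layer 36 (z = 7.2): the r=7.5 cylinder contributes a regular 16-gon of circumradius 7.5 (area = (16/2)·7.500²·sin(360°/16) = 172.21 mm²); the cylinder at (-2, 7) is absent (z outside [7.5, 22]); After the difference (first − rest): none of the subtracted shapes is present at this height, so the r=7.5 cylinder is unchanged — area = 172.21 mm². So its area = 172.21 mm². Layer 41 (z = 8.2): the r=7.5 cylinder contributes a regular 16-gon of circumradius 7.5 (area = (16/2)·7.500²·sin(360°/16) = 172.21 mm²); the r=5.5 cylinder at (-2, 7) contributes a regular 16-gon of circumradius 5.5 (area = (16/2)·5.500²·sin(360°/16) = 92.61 mm²); Taking the first minus the rest: starting from the r=7.5 cylinder (172.21 mm²), the r=5.5 cylinder at (-2, 7) partially overlaps it — only the 40.25 mm² overlap (of its 92.61 mm²) is removed, clipping the outline — area = 131.95 mm². So its area = 131.95 mm². Layer 36 is larger (172.21 vs 131.95 mm²).

layer 36 (z = 7.2 mm)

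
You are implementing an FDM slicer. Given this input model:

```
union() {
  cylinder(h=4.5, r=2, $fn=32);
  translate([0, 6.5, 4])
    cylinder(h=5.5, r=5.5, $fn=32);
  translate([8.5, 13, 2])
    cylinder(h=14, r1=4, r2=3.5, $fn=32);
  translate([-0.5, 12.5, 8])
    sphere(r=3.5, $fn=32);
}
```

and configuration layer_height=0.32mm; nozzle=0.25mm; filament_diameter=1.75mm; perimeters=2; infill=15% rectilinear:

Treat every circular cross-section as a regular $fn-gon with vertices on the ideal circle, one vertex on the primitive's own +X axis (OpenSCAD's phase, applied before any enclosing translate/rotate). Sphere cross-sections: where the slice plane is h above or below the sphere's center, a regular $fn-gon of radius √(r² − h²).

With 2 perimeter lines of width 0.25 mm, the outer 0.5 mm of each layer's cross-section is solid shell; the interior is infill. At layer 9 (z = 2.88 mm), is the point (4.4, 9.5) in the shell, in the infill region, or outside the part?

At z = 2.88 mm: the r=2 cylinder contributes a regular 32-gon of circumradius 2; the cylinder at (0, 6.5) is absent (z outside [4, 9.5]); the cone at (8.5, 13) (r1=4→r2=3.5) has section circumradius 3.969 here — a regular 32-gon; the sphere at (-0.5, 12.5) is absent (|z−center|=5.120 > r=3.5); Merging all regions: the 2 present regions are separate (no shared area or edge), so areas and boundary lengths simply add and each stays a separate island — 2 connected regions. Overall, the cross-section has 2 separate islands. The nearest boundary edge runs (5.69, 10.19)→(5.20, 10.80); distance from the point to it = 1.44 mm. The point is not inside any of the regions above, so it lies outside the cross-section (1.44 mm from the nearest boundary).

outside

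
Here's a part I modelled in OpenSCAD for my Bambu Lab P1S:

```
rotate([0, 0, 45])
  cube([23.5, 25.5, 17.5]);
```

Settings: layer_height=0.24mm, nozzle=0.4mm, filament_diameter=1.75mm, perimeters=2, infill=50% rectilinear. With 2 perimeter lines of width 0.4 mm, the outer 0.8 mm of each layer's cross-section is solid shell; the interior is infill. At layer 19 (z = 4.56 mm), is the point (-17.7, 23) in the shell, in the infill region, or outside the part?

At z = 4.56 mm: the cube is present — its section is the full 23.5×25.5 rectangle; (whole slice rotated 45° about Z — lengths, areas and connectivity unchanged). Overall, the cross-section is a single solid region. Undo the 45° rotation: the query point maps to (3.748, 28.779) in the un-rotated model frame. The nearest boundary edge runs (23.50, 25.50)→(0.00, 25.50); distance from the point to it = 3.28 mm. The point is not inside any of the regions above, so it lies outside the cross-section (3.28 mm from the nearest boundary).

outside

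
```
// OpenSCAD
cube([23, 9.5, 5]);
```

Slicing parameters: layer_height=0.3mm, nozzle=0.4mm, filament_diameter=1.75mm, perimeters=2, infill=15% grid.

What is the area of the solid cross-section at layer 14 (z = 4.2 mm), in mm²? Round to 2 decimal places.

At z = 4.2 mm: the cube is present — its section is the full 23×9.5 rectangle (area 218.50 mm²). Overall, the cross-section is a single solid region. Net area = 218.50 mm².

218.50 mm²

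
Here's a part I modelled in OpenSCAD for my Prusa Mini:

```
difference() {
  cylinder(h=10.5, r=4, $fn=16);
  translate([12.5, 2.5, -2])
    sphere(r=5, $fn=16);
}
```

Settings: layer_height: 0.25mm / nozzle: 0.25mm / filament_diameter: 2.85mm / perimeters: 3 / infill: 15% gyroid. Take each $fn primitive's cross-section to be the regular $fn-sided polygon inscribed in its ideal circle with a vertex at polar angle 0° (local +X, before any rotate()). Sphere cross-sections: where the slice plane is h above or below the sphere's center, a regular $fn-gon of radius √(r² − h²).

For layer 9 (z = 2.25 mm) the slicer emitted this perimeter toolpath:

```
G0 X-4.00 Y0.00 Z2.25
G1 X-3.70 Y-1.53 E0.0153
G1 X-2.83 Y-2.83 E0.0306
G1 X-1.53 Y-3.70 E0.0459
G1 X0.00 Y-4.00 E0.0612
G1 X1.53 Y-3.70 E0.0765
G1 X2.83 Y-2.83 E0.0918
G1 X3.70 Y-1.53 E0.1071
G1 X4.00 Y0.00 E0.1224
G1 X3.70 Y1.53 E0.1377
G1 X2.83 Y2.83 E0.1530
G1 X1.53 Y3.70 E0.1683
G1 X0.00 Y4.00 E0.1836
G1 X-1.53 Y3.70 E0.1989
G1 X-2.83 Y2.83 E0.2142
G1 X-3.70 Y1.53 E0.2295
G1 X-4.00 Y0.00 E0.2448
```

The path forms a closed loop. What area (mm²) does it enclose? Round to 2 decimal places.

Apply the shoelace formula to the sequence of (X, Y) vertices; enclosed area = 49.04 mm².

49.04 mm²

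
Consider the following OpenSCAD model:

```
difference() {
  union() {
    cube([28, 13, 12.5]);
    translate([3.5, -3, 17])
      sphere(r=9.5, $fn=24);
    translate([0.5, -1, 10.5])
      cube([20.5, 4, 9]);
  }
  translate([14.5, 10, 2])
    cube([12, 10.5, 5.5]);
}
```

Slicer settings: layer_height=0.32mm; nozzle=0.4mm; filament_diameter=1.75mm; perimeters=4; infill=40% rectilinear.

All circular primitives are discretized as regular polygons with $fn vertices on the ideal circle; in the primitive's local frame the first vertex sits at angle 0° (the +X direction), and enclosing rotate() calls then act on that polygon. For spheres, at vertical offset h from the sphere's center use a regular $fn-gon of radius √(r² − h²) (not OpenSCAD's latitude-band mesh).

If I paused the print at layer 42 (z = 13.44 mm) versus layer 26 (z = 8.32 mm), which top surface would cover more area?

layer 26 (z = 8.32 mm)

Layer 42 (z = 13.44): the cube is absent (z outside [0, 12.5]); the r=9.5 sphere at (3.5, -3) slices to a regular 24-gon of circumradius 8.808 (√(r²−h²) with h=3.56 from center) (area = (24/2)·8.808²·sin(360°/24) = 240.94 mm²); the cube at (0.5, -1) is present — its section is the full 20.5×4 rectangle (area 82.00 mm²); Merging all regions: the regions partially overlap — summed areas 322.94 mm² minus the doubly-counted overlap 42.72 mm² gives 280.22 mm² — area = 280.22 mm²; the cube at (14.5, 10) is absent (z outside [2, 7.5]); Subtracting the remaining from the first: none of the subtracted shapes is present at this height, so that combined region is unchanged — area = 280.22 mm². So its area = 280.22 mm². Layer 26 (z = 8.32): the cube (footprint 28×13) is included at this height (area 364.00 mm²); the sphere at (3.5, -3): section is a regular 24-gon, circumradius = √(r²−h²) = √(9.5²−8.68²) = 3.861 (area = (24/2)·3.861²·sin(360°/24) = 46.30 mm²); the cube at (0.5, -1) is not intersected at this z (z outside [10.5, 19.5]); Merging all regions: the regions partially overlap — summed areas 410.30 mm² minus the doubly-counted overlap 2.74 mm² gives 407.56 mm² — area = 407.56 mm²; the cube at (14.5, 10) does not reach this height (z outside [2, 7.5]); After the difference (first − rest): none of the subtracted shapes is present at this height, so the result so far is unchanged — area = 407.56 mm². So its area = 407.56 mm². Layer 26 is larger (407.56 vs 280.22 mm²).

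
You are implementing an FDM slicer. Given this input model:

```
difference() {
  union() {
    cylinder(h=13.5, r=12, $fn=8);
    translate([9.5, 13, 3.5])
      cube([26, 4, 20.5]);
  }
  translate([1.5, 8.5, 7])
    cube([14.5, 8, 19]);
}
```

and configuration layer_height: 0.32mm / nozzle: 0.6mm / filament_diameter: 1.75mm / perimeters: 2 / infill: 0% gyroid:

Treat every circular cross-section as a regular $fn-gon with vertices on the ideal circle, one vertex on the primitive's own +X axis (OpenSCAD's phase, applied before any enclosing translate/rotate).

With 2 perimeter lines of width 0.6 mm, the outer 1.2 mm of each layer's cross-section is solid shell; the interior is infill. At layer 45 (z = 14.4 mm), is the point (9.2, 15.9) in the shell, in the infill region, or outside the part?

At z = 14.4 mm: the cylinder is not intersected at this z (z outside [0, 13.5]); the cube at (9.5, 13) (footprint 26×4) is included at this height; Taking the union: only the 26×4 cube at (9.5, 13) is present, so the union is just that shape — 1 connected region; the 14.5×8 cube at (1.5, 8.5) contributes its full rectangle; After the difference (first − rest): starting from that combined region, the 14.5×8 cube at (1.5, 8.5) partially overlaps it — only the 22.75 mm² overlap (of its 116.00 mm²) is removed, clipping the outline — 1 connected region. Overall, the cross-section is a single solid region. The nearest boundary edge runs (16.00, 16.50)→(9.50, 16.50); distance from the point to it = 0.67 mm. The point is not inside any of the regions above, so it lies outside the cross-section (0.67 mm from the nearest boundary).

outside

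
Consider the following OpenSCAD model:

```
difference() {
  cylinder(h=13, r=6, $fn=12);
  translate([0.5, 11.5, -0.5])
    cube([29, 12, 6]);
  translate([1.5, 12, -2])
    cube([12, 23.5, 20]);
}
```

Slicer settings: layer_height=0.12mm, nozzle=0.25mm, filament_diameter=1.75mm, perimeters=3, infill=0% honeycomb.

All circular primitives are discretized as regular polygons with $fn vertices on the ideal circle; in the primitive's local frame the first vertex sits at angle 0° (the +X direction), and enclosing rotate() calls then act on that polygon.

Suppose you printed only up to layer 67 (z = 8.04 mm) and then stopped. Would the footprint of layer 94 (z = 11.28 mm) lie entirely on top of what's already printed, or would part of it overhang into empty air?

entirely on top

Compare the two slices. At z = 8.04: the cylinder: section is a regular 12-gon, circumradius r=6 (area = (12/2)·6.000²·sin(360°/12) = 108.00 mm²); the cube at (0.5, 11.5) is absent (z outside [-0.5, 5.5]); the cube at (1.5, 12) (footprint 12×23.5) is included at this height (area 282.00 mm²); Subtracting the remaining from the first: starting from the r=6 cylinder (108.00 mm²), the 12×23.5 cube at (1.5, 12) misses the remaining region (no effect) — area = 108.00 mm². At z = 11.28: the r=6 cylinder contributes a regular 12-gon of circumradius 6 (area = (12/2)·6.000²·sin(360°/12) = 108.00 mm²); the cube at (0.5, 11.5) is absent (z outside [-0.5, 5.5]); the cube at (1.5, 12) is present — its section is the full 12×23.5 rectangle (area 282.00 mm²); Subtracting the remaining from the first: starting from the r=6 cylinder (108.00 mm²), the 12×23.5 cube at (1.5, 12) misses the remaining region (no effect) — area = 108.00 mm². Checking containment: the cross-section at z = 11.28 is a subset of the cross-section at z = 8.04.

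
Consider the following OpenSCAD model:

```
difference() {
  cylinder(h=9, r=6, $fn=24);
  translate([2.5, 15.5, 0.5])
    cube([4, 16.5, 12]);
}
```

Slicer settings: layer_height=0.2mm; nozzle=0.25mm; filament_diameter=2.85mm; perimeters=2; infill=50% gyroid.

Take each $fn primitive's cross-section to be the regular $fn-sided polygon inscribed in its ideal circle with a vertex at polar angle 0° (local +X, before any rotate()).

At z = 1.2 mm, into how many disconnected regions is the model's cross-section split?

1

At z = 1.2 mm: the r=6 cylinder gives a regular 24-gon of circumradius 6 (constant along its height); the 4×16.5 cube at (2.5, 15.5) contributes its full rectangle; Subtracting the remaining from the first: starting from the r=6 cylinder, the 4×16.5 cube at (2.5, 15.5) misses the remaining region (no effect) — 1 connected region. The result has 1 disconnected region.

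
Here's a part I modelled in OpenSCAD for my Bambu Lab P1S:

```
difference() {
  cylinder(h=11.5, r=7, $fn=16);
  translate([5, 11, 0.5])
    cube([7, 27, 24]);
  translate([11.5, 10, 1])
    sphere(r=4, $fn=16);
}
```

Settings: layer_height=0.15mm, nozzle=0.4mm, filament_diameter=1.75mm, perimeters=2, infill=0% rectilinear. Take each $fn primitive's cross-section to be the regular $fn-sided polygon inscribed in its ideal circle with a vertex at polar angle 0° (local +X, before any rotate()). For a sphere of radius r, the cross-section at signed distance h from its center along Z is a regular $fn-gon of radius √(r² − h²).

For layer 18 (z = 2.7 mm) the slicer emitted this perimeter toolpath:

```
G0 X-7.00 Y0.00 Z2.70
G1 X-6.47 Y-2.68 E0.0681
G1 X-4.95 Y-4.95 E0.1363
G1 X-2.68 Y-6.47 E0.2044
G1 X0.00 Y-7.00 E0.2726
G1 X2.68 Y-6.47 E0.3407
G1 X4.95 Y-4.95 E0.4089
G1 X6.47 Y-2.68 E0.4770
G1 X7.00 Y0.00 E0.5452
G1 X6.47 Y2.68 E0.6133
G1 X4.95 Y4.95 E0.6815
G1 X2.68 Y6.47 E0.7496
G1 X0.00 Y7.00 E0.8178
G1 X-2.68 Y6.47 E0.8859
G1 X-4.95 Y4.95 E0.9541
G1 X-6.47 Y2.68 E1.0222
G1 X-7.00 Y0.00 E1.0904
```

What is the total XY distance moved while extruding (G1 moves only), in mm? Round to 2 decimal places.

43.71 mm

Sum the Euclidean lengths of each G1 segment: total = 43.71 mm.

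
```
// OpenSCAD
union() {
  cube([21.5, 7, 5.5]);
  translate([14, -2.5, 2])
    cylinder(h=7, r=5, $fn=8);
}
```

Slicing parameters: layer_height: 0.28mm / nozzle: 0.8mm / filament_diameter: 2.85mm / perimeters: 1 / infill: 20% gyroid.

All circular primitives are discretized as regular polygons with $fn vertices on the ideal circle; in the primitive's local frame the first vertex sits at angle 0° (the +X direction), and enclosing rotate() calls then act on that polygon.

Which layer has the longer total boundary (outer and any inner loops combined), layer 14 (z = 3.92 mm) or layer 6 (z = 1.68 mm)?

Layer 14 (z = 3.92): the cube is present — its section is the full 21.5×7 rectangle (perimeter 57.00 mm); the cylinder at (14, -2.5): section is a regular 8-gon, circumradius r=5 (perimeter = 2·8·5.000·sin(180°/8) = 30.61 mm); Combining (union): the regions partially overlap (shared area 12.94 mm²), so the edge portions inside another operand are dropped and the merged outline is re-measured after clipping — boundary = 69.79 mm. So its perimeter = 69.79 mm. Layer 6 (z = 1.68): the cube (footprint 21.5×7) is included at this height (perimeter 57.00 mm); the cylinder at (14, -2.5) is absent (z outside [2, 9]); Merging all regions: only the 21.5×7 cube is present, so the union is just that shape — boundary = 57.00 mm. So its perimeter = 57.00 mm. Layer 14 is larger (69.79 vs 57.00 mm).

layer 14 (z = 3.92 mm)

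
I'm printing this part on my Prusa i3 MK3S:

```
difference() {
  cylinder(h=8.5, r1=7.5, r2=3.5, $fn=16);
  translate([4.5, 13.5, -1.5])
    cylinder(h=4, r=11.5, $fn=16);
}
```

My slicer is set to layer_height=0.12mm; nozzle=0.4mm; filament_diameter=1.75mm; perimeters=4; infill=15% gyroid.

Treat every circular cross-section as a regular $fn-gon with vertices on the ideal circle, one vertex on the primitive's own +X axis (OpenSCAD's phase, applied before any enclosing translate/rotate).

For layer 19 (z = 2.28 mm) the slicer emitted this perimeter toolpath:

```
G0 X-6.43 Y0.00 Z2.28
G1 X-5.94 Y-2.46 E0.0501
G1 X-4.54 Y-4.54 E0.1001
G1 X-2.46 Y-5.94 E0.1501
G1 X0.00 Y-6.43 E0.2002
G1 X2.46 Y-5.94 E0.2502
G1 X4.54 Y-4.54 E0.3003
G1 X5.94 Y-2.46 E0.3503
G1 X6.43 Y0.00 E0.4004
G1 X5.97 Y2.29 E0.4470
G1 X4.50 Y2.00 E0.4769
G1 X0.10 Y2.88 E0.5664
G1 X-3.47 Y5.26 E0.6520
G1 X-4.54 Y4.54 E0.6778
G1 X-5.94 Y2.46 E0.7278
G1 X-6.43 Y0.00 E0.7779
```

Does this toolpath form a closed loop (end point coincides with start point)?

Start point (G0): (-6.43, 0.00). End point (last G1): the path returns to the start — closed.

yes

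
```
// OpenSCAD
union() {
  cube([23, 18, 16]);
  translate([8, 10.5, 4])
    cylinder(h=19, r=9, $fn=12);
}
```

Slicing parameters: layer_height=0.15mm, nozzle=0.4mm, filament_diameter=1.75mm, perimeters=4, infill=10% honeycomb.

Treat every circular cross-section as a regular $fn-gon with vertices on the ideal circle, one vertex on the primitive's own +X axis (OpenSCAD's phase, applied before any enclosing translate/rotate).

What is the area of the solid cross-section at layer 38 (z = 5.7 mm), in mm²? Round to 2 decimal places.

At z = 5.7 mm: the cube is present — its section is the full 23×18 rectangle (area 414.00 mm²); the r=9 cylinder at (8, 10.5) contributes a regular 12-gon of circumradius 9 (area = (12/2)·9.000²·sin(360°/12) = 243.00 mm²); Taking the union: the regions partially overlap — summed areas 657.00 mm² minus the doubly-counted overlap 231.11 mm² gives 425.89 mm² — area = 425.89 mm². Overall, the cross-section is a single solid region. Net area = 425.89 mm².

425.89 mm²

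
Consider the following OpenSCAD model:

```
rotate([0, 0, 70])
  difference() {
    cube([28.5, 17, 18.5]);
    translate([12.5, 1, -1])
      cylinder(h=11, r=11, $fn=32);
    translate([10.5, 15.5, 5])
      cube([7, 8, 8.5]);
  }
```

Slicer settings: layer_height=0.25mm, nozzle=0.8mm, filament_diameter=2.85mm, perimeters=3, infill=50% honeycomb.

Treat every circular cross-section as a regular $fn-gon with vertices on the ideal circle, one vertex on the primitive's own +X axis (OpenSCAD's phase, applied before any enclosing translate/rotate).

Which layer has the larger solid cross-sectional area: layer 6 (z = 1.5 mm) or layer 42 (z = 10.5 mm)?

Layer 6 (z = 1.5): the cube (footprint 28.5×17) is included at this height (area 484.50 mm²); the r=11 cylinder at (12.5, 1) gives a regular 32-gon of circumradius 11 (constant along its height) (area = (32/2)·11.000²·sin(360°/32) = 377.69 mm²); the cube at (10.5, 15.5) is not intersected at this z (z outside [5, 13.5]); Subtracting the remaining from the first: starting from the 28.5×17 cube (484.50 mm²), the r=11 cylinder at (12.5, 1) partially overlaps it — only the 210.75 mm² overlap (of its 377.69 mm²) is removed, clipping the outline — area = 273.75 mm²; (rotated 70° about Z; rotation is an isometry so areas/perimeters/island counts are preserved). So its area = 273.75 mm². Layer 42 (z = 10.5): the 28.5×17 cube contributes its full rectangle (area 484.50 mm²); the cylinder at (12.5, 1) is not intersected at this z (z outside [-1, 10]); the cube at (10.5, 15.5) is present — its section is the full 7×8 rectangle (area 56.00 mm²); Subtracting the remaining from the first: starting from the 28.5×17 cube (484.50 mm²), the 7×8 cube at (10.5, 15.5) partially overlaps it — only the 10.50 mm² overlap (of its 56.00 mm²) is removed, clipping the outline — area = 474.00 mm²; (rotated 70° about Z; rotation is an isometry so areas/perimeters/island counts are preserved). So its area = 474.00 mm². Layer 42 is larger (474.00 vs 273.75 mm²).

layer 42 (z = 10.5 mm)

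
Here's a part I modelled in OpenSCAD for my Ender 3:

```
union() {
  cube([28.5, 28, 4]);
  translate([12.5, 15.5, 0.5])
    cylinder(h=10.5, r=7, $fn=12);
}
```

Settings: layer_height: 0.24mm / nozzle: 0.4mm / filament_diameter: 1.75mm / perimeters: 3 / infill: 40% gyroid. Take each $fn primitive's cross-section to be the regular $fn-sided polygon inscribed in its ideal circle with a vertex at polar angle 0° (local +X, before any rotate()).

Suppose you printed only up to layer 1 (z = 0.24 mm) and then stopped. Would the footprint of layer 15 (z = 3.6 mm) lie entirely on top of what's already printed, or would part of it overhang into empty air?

Compare the two slices. At z = 0.24: the cube is present — its section is the full 28.5×28 rectangle (area 798.00 mm²); the cylinder at (12.5, 15.5) is not intersected at this z (z outside [0.5, 11]); Taking the union: only the 28.5×28 cube is present, so the union is just that shape — area = 798.00 mm². At z = 3.6: the cube is present — its section is the full 28.5×28 rectangle (area 798.00 mm²); the r=7 cylinder at (12.5, 15.5) contributes a regular 12-gon of circumradius 7 (area = (12/2)·7.000²·sin(360°/12) = 147.00 mm²); Combining (union): the r=7 cylinder at (12.5, 15.5) lies entirely inside the 28.5×28 cube, so the union is just the 28.5×28 cube — area = 798.00 mm². Checking containment: the cross-section at z = 3.6 is a subset of the cross-section at z = 0.24.

entirely on top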